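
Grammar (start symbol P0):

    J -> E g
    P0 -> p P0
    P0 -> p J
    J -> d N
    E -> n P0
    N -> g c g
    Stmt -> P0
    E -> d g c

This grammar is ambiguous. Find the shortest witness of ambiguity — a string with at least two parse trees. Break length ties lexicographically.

p d g c g

length 5: p d g c g has 2 parse trees

Two derivations of p d g c g:
  P0 ⇒ p J ⇒ p E g ⇒ p d g c g
  P0 ⇒ p J ⇒ p d N ⇒ p d g c g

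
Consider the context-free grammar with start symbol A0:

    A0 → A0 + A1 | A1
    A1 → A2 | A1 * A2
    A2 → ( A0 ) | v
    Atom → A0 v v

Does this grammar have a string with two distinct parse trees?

Unambiguous

(Atom is unreachable from A0, so its rules don't affect L(A0).) This is a standard precedence ladder (A0 over A1 over A2), with each level left-recursive on its own operator ('+' at A0, '*' at A1). That structure is LR(1), hence unambiguous.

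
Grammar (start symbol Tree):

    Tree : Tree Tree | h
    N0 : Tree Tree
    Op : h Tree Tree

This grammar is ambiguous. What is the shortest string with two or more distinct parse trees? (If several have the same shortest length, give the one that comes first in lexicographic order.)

h h h

length 1: no string has ≥2 trees
length 2: no string has ≥2 trees
length 3: h h h has 2 parse trees

Two derivations of h h h:
  Tree ⇒ Tree Tree ⇒ Tree Tree Tree ⇒ h Tree Tree ⇒ h h Tree ⇒ h h h
  Tree ⇒ Tree Tree ⇒ h Tree ⇒ h Tree Tree ⇒ h h Tree ⇒ h h h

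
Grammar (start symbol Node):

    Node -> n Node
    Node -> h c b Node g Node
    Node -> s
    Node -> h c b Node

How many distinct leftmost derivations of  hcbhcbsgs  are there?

2

Parse trees for hcbhcbsgs:
  [Node h c b [Node h c b [Node s]] g [Node s]]
  [Node h c b [Node h c b [Node s] g [Node s]]]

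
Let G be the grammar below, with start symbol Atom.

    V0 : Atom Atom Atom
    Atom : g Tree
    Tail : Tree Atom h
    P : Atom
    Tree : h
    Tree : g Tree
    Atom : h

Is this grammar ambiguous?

(Tail, P, V0 are unreachable from Atom, so their rules don't affect L(Atom).) Each reachable nonterminal has at most one production per leading terminal, and all productions are right-linear; the derivation is determined token-by-token.

Unambiguous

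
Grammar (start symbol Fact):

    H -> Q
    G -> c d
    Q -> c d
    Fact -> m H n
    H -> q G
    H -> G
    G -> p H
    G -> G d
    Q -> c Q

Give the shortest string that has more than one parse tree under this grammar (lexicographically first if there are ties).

m c d n

length 4: m c d n has 2 parse trees

Two derivations of m c d n:
  Fact ⇒ m H n ⇒ m Q n ⇒ m c d n
  Fact ⇒ m H n ⇒ m G n ⇒ m c d n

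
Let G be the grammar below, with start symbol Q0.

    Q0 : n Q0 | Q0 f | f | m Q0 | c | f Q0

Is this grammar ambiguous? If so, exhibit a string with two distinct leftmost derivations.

Witness: f f

Derivation 1: Q0 ⇒ Q0 f ⇒ f f
Derivation 2: Q0 ⇒ f Q0 ⇒ f f

Two distinct leftmost derivations for the same string.

Ambiguous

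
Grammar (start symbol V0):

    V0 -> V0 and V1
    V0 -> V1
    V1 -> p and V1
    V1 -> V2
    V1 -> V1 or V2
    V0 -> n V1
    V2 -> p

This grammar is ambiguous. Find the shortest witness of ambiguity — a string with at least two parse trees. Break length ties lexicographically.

p and p

length 1: no string has ≥2 trees
length 2: no string has ≥2 trees
length 3: p and p has 2 parse trees

Two derivations of p and p:
  V0 ⇒ V0 and V1 ⇒ V1 and V1 ⇒ V2 and V1 ⇒ p and V1 ⇒ p and V2 ⇒ p and p
  V0 ⇒ V1 ⇒ p and V1 ⇒ p and V2 ⇒ p and p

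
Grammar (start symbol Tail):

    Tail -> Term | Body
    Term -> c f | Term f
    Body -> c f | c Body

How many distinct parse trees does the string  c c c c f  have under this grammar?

Parse trees for c c c c f:
  [Tail [Body c [Body c [Body c [Body c f]]]]]

1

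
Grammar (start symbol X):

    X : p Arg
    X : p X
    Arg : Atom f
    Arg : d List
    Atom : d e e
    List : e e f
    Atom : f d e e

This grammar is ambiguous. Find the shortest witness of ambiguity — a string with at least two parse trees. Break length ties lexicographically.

p d e e f

length 5: p d e e f has 2 parse trees

Two derivations of p d e e f:
  X ⇒ p Arg ⇒ p Atom f ⇒ p d e e f
  X ⇒ p Arg ⇒ p d List ⇒ p d e e f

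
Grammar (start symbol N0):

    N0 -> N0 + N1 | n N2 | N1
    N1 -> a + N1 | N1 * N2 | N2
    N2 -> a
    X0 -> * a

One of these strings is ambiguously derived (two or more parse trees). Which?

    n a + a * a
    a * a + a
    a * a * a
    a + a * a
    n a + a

a + a * a

n a + a * a: 1 tree
a * a + a: 1 tree
a * a * a: 1 tree
a + a * a: 3 trees
n a + a: 1 tree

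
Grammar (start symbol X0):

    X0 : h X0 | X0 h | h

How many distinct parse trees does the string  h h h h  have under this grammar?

8

Parse trees for h h h h:
  [X0 h [X0 h [X0 h [X0 h]]]]
  [X0 h [X0 h [X0 [X0 h] h]]]
  [X0 h [X0 [X0 h [X0 h]] h]]
  [X0 h [X0 [X0 [X0 h] h] h]]
  [X0 [X0 h [X0 h [X0 h]]] h]
  [X0 [X0 h [X0 [X0 h] h]] h]
  [X0 [X0 [X0 h [X0 h]] h] h]
  [X0 [X0 [X0 [X0 h] h] h] h]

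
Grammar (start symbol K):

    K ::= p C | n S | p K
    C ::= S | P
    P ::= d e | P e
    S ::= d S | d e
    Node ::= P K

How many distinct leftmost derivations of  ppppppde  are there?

2

Parse trees for ppppppde:
  [K p [K p [K p [K p [K p [K p [C [S d e]]]]]]]]
  [K p [K p [K p [K p [K p [K p [C [P d e]]]]]]]]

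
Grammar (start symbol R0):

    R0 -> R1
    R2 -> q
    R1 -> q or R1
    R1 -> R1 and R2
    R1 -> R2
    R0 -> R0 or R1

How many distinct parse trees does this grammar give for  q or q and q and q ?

4

Parse trees for q or q and q and q:
  [R0 [R1 q or [R1 [R1 [R1 [R2 q]] and [R2 q]] and [R2 q]]]]
  [R0 [R1 [R1 q or [R1 [R1 [R2 q]] and [R2 q]]] and [R2 q]]]
  [R0 [R1 [R1 [R1 q or [R1 [R2 q]]] and [R2 q]] and [R2 q]]]
  [R0 [R0 [R1 [R2 q]]] or [R1 [R1 [R1 [R2 q]] and [R2 q]] and [R2 q]]]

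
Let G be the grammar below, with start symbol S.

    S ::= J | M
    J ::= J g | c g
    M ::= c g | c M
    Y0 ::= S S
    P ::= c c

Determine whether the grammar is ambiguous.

Ambiguous

Witness: c g

Derivation 1: S ⇒ J ⇒ c g
Derivation 2: S ⇒ M ⇒ c g

Two distinct leftmost derivations for the same string.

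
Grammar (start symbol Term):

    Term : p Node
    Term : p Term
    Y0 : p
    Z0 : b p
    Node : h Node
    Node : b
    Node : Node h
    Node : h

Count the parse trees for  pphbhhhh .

5

Parse trees for pphbhhhh:
  [Term p [Term p [Node h [Node [Node [Node [Node [Node b] h] h] h] h]]]]
  [Term p [Term p [Node [Node h [Node [Node [Node [Node b] h] h] h]] h]]]
  [Term p [Term p [Node [Node [Node h [Node [Node [Node b] h] h]] h] h]]]
  [Term p [Term p [Node [Node [Node [Node h [Node [Node b] h]] h] h] h]]]
  [Term p [Term p [Node [Node [Node [Node [Node h [Node b]] h] h] h] h]]]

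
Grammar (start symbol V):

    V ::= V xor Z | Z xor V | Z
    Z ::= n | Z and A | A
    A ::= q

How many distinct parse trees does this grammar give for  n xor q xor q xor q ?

Parse trees for n xor q xor q xor q:
  [V [V [V [V [Z n]] xor [Z [A q]]] xor [Z [A q]]] xor [Z [A q]]]
  [V [V [V [Z n] xor [V [Z [A q]]]] xor [Z [A q]]] xor [Z [A q]]]
  [V [V [Z n] xor [V [V [Z [A q]]] xor [Z [A q]]]] xor [Z [A q]]]
  [V [V [Z n] xor [V [Z [A q]] xor [V [Z [A q]]]]] xor [Z [A q]]]
  [V [Z n] xor [V [V [V [Z [A q]]] xor [Z [A q]]] xor [Z [A q]]]]
  [V [Z n] xor [V [V [Z [A q]] xor [V [Z [A q]]]] xor [Z [A q]]]]
  [V [Z n] xor [V [Z [A q]] xor [V [V [Z [A q]]] xor [Z [A q]]]]]
  [V [Z n] xor [V [Z [A q]] xor [V [Z [A q]] xor [V [Z [A q]]]]]]

8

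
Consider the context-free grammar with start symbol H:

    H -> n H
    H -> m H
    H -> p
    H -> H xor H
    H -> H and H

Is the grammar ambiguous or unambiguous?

Ambiguous

Witness: m p and p

Derivation 1: H ⇒ m H ⇒ m H and H ⇒ m p and H ⇒ m p and p
Derivation 2: H ⇒ H and H ⇒ m H and H ⇒ m p and H ⇒ m p and p

Two distinct leftmost derivations for the same string.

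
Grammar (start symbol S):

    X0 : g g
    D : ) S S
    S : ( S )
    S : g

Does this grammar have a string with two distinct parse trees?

Unambiguous

Only S is reachable from S; ignoring the rest: L(S) is { openⁿ atom closeⁿ : n ≥ 0 }. The bracket depth fixes n, and the derivation is forced at every step.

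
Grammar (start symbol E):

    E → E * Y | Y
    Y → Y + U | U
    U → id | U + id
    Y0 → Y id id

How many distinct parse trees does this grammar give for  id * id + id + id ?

Parse trees for id * id + id + id:
  [E [E [Y [U id]]] * [Y [Y [U id]] + [U [U id] + id]]]
  [E [E [Y [U id]]] * [Y [Y [Y [U id]] + [U id]] + [U id]]]
  [E [E [Y [U id]]] * [Y [Y [U [U id] + id]] + [U id]]]
  [E [E [Y [U id]]] * [Y [U [U [U id] + id] + id]]]

4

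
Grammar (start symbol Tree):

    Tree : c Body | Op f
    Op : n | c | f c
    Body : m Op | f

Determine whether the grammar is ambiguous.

Ambiguous

Witness: c f

Derivation 1: Tree ⇒ c Body ⇒ c f
Derivation 2: Tree ⇒ Op f ⇒ c f

Two distinct leftmost derivations for the same string.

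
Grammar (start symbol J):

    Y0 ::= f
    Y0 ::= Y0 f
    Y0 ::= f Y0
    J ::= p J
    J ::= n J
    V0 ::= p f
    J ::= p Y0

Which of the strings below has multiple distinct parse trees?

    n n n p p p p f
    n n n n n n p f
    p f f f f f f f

p f f f f f f f

n n n p p p p f: 1 tree
n n n n n n p f: 1 tree
p f f f f f f f: 64 trees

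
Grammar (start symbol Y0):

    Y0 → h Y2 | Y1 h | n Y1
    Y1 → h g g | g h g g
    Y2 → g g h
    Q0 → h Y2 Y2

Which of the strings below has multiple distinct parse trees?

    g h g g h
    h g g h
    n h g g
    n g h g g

g h g g h: 1 tree
h g g h: 2 trees
n h g g: 1 tree
n g h g g: 1 tree

h g g h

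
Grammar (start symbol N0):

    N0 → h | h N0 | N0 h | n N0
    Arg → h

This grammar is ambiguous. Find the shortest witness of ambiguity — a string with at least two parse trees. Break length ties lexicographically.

length 1: no string has ≥2 trees
length 2: h h has 2 parse trees

Two derivations of h h:
  N0 ⇒ h N0 ⇒ h h
  N0 ⇒ N0 h ⇒ h h

h h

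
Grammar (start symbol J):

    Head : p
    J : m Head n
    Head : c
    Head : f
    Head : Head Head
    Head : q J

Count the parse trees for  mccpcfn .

Parse trees for mccpcfn (showing first 6 of 14):
  [J m [Head [Head c] [Head [Head c] [Head [Head p] [Head [Head c] [Head f]]]]] n]
  [J m [Head [Head c] [Head [Head c] [Head [Head [Head p] [Head c]] [Head f]]]] n]
  [J m [Head [Head c] [Head [Head [Head c] [Head p]] [Head [Head c] [Head f]]]] n]
  [J m [Head [Head c] [Head [Head [Head c] [Head [Head p] [Head c]]] [Head f]]] n]
  [J m [Head [Head c] [Head [Head [Head [Head c] [Head p]] [Head c]] [Head f]]] n]
  [J m [Head [Head [Head c] [Head c]] [Head [Head p] [Head [Head c] [Head f]]]] n]

14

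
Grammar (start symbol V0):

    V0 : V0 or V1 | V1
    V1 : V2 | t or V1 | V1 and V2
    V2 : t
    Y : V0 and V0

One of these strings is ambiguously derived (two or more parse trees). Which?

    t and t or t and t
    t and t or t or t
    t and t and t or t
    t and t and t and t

t and t or t and t: 1 tree
t and t or t or t: 2 trees
t and t and t or t: 1 tree
t and t and t and t: 1 tree

t and t or t or t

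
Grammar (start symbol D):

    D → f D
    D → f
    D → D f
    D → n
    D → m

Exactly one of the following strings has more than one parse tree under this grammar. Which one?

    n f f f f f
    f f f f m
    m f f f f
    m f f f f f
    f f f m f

n f f f f f: 1 tree
f f f f m: 1 tree
m f f f f: 1 tree
m f f f f f: 1 tree
f f f m f: 4 trees

f f f m f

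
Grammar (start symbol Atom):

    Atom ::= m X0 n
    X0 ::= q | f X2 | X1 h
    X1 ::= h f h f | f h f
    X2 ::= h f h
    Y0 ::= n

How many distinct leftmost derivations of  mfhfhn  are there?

2

Parse trees for mfhfhn:
  [Atom m [X0 f [X2 h f h]] n]
  [Atom m [X0 [X1 f h f] h] n]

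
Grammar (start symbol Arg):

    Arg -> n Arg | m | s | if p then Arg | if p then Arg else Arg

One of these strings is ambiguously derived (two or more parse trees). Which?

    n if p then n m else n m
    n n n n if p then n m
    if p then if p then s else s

n if p then n m else n m: 1 tree
n n n n if p then n m: 1 tree
if p then if p then s else s: 2 trees

if p then if p then s else s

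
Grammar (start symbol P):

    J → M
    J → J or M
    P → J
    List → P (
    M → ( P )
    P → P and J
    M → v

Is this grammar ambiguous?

Unambiguous

Only P, J, M are reachable from P; ignoring the rest: The grammar is stratified — P handles 'and' (left-recursive), J handles 'or', M atoms. Each operator has a fixed associativity and precedence level, so every string has one parse.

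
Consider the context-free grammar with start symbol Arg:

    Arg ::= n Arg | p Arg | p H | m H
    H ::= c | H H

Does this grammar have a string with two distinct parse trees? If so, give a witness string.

Witness: m c c c

Derivation 1: Arg ⇒ m H ⇒ m H H ⇒ m c H ⇒ m c H H ⇒ m c c H ⇒ m c c c
Derivation 2: Arg ⇒ m H ⇒ m H H ⇒ m H H H ⇒ m c H H ⇒ m c c H ⇒ m c c c

Two distinct leftmost derivations for the same string.

Ambiguous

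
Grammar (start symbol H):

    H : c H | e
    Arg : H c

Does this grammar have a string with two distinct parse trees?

(Arg is unreachable from H, so its rules don't affect L(H).) Restricted to the reachable nonterminals, every rule has the form A → t or A → t B, and no two rules for the same A share a first terminal. The grammar encodes a DFA — one run per string.

Unambiguous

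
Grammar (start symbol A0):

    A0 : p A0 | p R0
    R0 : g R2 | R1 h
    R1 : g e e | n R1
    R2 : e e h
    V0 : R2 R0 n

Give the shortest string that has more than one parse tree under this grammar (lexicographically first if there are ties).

length 5: p g e e h has 2 parse trees

Two derivations of p g e e h:
  A0 ⇒ p R0 ⇒ p g R2 ⇒ p g e e h
  A0 ⇒ p R0 ⇒ p R1 h ⇒ p g e e h

p g e e h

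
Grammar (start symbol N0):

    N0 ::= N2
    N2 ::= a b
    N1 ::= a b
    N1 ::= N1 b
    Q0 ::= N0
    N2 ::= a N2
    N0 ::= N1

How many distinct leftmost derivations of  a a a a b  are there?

Parse trees for a a a a b:
  [N0 [N2 a [N2 a [N2 a [N2 a b]]]]]

1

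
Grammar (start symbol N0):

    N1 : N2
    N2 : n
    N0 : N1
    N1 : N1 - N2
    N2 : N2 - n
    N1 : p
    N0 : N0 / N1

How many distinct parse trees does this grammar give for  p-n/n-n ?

2

Parse trees for p-n/n-n:
  [N0 [N0 [N1 [N1 p] - [N2 n]]] / [N1 [N2 [N2 n] - n]]]
  [N0 [N0 [N1 [N1 p] - [N2 n]]] / [N1 [N1 [N2 n]] - [N2 n]]]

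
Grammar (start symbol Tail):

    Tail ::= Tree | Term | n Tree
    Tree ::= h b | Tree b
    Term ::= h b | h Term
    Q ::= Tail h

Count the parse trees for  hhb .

1

Parse trees for hhb:
  [Tail [Term h [Term h b]]]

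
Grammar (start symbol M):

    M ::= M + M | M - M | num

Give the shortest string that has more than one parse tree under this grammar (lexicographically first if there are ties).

num + num + num

length 1: no string has ≥2 trees
length 3: no string has ≥2 trees
length 5: num + num + num has 2 parse trees

Two derivations of num + num + num:
  M ⇒ M + M ⇒ M + M + M ⇒ num + M + M ⇒ num + num + M ⇒ num + num + num
  M ⇒ M + M ⇒ num + M ⇒ num + M + M ⇒ num + num + M ⇒ num + num + num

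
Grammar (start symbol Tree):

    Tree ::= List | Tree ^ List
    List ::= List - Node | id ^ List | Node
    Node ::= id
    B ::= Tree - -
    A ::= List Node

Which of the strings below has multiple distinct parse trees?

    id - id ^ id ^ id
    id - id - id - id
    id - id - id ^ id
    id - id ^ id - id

id - id ^ id ^ id: 2 trees
id - id - id - id: 1 tree
id - id - id ^ id: 1 tree
id - id ^ id - id: 1 tree

id - id ^ id ^ id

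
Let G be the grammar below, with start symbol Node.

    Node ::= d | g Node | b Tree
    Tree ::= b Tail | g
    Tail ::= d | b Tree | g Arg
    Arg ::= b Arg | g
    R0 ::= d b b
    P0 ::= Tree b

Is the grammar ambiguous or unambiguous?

Unambiguous

(R0, P0 are unreachable from Node, so their rules don't affect L(Node).) Restricted to the reachable nonterminals, every rule has the form A → t or A → t B, and no two rules for the same A share a first terminal. The grammar encodes a DFA — one run per string.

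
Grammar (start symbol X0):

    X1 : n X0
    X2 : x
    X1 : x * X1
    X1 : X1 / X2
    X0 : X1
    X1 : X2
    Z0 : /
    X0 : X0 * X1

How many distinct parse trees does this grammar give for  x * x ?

2

Parse trees for x * x:
  [X0 [X1 x * [X1 [X2 x]]]]
  [X0 [X0 [X1 [X2 x]]] * [X1 [X2 x]]]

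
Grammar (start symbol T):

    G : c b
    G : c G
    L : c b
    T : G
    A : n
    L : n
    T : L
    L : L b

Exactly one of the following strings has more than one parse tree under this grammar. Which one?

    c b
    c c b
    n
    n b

c b

c b: 2 trees
c c b: 1 tree
n: 1 tree
n b: 1 tree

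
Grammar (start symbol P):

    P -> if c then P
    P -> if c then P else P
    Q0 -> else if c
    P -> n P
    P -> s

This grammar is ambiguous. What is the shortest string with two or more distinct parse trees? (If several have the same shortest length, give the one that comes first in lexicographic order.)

if c then if c then s else s

length 1: no string has ≥2 trees
length 2: no string has ≥2 trees
length 3: no string has ≥2 trees
length 4: no string has ≥2 trees
length 5: no string has ≥2 trees
length 6: no string has ≥2 trees
length 7: no string has ≥2 trees
length 8: no string has ≥2 trees
length 9: if c then if c then s else s has 2 parse trees

Two derivations of if c then if c then s else s:
  P ⇒ if c then P ⇒ if c then if c then P else P ⇒ if c then if c then s else P ⇒ if c then if c then s else s
  P ⇒ if c then P else P ⇒ if c then if c then P else P ⇒ if c then if c then s else P ⇒ if c then if c then s else s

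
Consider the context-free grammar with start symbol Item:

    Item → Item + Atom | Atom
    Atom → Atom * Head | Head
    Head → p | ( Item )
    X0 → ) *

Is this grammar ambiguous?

Only Item, Atom, Head are reachable from Item; ignoring the rest: The grammar is stratified — Item handles '+' (left-recursive), Atom handles '*', Head atoms. Each operator has a fixed associativity and precedence level, so every string has one parse.

Unambiguous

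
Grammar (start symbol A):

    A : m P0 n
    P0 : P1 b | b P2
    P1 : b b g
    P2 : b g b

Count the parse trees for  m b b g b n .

2

Parse trees for m b b g b n:
  [A m [P0 [P1 b b g] b] n]
  [A m [P0 b [P2 b g b]] n]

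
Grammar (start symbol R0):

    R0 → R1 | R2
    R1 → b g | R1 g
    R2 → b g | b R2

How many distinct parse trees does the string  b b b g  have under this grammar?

1

Parse trees for b b b g:
  [R0 [R2 b [R2 b [R2 b g]]]]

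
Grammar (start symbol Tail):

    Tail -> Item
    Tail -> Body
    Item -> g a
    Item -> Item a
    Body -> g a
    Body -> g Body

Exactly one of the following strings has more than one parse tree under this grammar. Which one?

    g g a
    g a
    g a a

g g a: 1 tree
g a: 2 trees
g a a: 1 tree

g a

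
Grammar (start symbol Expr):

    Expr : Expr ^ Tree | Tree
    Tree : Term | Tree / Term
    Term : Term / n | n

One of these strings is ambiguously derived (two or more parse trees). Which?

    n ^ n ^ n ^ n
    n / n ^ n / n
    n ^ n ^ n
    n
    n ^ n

n ^ n ^ n ^ n: 1 tree
n / n ^ n / n: 4 trees
n ^ n ^ n: 1 tree
n: 1 tree
n ^ n: 1 tree

n / n ^ n / n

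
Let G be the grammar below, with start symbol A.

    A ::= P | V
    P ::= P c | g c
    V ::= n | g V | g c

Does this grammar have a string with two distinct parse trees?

Ambiguous

Witness: g c

Derivation 1: A ⇒ P ⇒ g c
Derivation 2: A ⇒ V ⇒ g c

Two distinct leftmost derivations for the same string.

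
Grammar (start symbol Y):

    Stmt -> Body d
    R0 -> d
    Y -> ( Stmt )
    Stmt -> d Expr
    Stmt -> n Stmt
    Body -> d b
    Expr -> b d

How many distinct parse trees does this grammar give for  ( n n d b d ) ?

2

Parse trees for ( n n d b d ):
  [Y ( [Stmt n [Stmt n [Stmt [Body d b] d]]] )]
  [Y ( [Stmt n [Stmt n [Stmt d [Expr b d]]]] )]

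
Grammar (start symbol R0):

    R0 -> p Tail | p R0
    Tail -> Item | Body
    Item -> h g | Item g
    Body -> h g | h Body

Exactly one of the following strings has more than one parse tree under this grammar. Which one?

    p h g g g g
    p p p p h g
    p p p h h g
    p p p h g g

p h g g g g: 1 tree
p p p p h g: 2 trees
p p p h h g: 1 tree
p p p h g g: 1 tree

p p p p h g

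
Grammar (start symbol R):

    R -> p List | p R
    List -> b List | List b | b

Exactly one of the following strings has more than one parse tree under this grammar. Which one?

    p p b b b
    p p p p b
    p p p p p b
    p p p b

p p b b b: 4 trees
p p p p b: 1 tree
p p p p p b: 1 tree
p p p b: 1 tree

p p b b b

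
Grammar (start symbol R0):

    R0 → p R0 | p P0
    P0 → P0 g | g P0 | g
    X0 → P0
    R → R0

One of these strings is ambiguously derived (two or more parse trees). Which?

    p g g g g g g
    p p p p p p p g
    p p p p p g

p g g g g g g

p g g g g g g: 32 trees
p p p p p p p g: 1 tree
p p p p p g: 1 tree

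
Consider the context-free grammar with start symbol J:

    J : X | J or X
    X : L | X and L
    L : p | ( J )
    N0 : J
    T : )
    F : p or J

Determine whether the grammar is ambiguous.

(N0, T, F are unreachable from J, so their rules don't affect L(J).) The grammar is stratified — J handles 'or' (left-recursive), X handles 'and', L atoms. Each operator has a fixed associativity and precedence level, so every string has one parse.

Unambiguous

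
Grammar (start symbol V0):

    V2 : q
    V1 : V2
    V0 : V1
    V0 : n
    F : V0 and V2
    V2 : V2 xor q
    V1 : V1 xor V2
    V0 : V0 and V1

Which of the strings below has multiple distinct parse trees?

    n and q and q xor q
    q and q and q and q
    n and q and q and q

n and q and q xor q

n and q and q xor q: 2 trees
q and q and q and q: 1 tree
n and q and q and q: 1 tree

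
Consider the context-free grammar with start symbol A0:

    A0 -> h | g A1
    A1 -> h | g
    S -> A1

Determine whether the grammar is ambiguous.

Unambiguous

(S is unreachable from A0, so its rules don't affect L(A0).) Restricted to the reachable nonterminals, every rule has the form A → t or A → t B, and no two rules for the same A share a first terminal. The grammar encodes a DFA — one run per string.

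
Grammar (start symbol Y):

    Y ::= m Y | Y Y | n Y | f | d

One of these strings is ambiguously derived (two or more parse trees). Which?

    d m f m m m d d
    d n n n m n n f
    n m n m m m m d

d m f m m m d d: 18 trees
d n n n m n n f: 1 tree
n m n m m m m d: 1 tree

d m f m m m d d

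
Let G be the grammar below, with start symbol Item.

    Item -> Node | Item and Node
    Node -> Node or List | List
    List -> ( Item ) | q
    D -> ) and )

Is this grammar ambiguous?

(D is unreachable from Item, so its rules don't affect L(Item).) Item → Item and Node | Node  ;  Node → Node or List | List  — a left-associative chain with List at the bottom. Each string factors uniquely by precedence.

Unambiguous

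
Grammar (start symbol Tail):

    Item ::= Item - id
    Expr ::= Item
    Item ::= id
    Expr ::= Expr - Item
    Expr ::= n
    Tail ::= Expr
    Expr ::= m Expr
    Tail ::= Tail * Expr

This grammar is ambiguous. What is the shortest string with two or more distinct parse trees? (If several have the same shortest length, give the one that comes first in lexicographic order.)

length 1: no string has ≥2 trees
length 2: no string has ≥2 trees
length 3: id - id has 2 parse trees

Two derivations of id - id:
  Tail ⇒ Expr ⇒ Item ⇒ Item - id ⇒ id - id
  Tail ⇒ Expr ⇒ Expr - Item ⇒ Item - Item ⇒ id - Item ⇒ id - id

id - id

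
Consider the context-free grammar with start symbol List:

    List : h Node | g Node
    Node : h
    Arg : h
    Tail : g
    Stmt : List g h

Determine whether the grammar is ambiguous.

(Arg, Tail, Stmt are unreachable from List, so their rules don't affect L(List).) Restricted to the reachable nonterminals, every rule has the form A → t or A → t B, and no two rules for the same A share a first terminal. The grammar encodes a DFA — one run per string.

Unambiguous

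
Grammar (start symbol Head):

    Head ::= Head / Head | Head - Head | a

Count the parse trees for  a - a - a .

2

Parse trees for a - a - a:
  [Head [Head a] - [Head [Head a] - [Head a]]]
  [Head [Head [Head a] - [Head a]] - [Head a]]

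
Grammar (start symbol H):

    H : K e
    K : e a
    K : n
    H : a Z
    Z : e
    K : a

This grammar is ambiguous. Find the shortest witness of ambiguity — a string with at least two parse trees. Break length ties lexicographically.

a e

length 2: a e has 2 parse trees

Two derivations of a e:
  H ⇒ K e ⇒ a e
  H ⇒ a Z ⇒ a e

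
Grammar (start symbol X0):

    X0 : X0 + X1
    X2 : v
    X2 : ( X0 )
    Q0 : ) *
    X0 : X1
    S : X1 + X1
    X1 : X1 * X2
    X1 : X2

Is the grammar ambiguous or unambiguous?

(Q0, S are unreachable from X0, so their rules don't affect L(X0).) This is a standard precedence ladder (X0 over X1 over X2), with each level left-recursive on its own operator ('+' at X0, '*' at X1). That structure is LR(1), hence unambiguous.

Unambiguous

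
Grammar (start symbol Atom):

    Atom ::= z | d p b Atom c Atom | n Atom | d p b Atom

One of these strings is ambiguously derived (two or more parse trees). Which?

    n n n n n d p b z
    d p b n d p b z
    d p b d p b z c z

d p b d p b z c z

n n n n n d p b z: 1 tree
d p b n d p b z: 1 tree
d p b d p b z c z: 2 trees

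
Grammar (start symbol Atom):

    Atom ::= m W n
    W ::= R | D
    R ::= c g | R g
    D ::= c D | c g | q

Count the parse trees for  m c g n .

Parse trees for m c g n:
  [Atom m [W [R c g]] n]
  [Atom m [W [D c g]] n]

2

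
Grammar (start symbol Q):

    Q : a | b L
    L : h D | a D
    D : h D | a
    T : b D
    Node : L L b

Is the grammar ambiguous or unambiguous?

Unambiguous

Only Q, L, D are reachable from Q; ignoring the rest: Restricted to the reachable nonterminals, every rule has the form A → t or A → t B, and no two rules for the same A share a first terminal. The grammar encodes a DFA — one run per string.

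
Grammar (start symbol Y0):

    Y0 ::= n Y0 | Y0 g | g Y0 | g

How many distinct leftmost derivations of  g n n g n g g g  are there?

29

Parse trees for g n n g n g g g (showing first 6 of 29):
  [Y0 [Y0 [Y0 g [Y0 n [Y0 n [Y0 g [Y0 n [Y0 g]]]]]] g] g]
  [Y0 [Y0 g [Y0 n [Y0 n [Y0 [Y0 g [Y0 n [Y0 g]]] g]]]] g]
  [Y0 [Y0 g [Y0 n [Y0 n [Y0 g [Y0 n [Y0 [Y0 g] g]]]]]] g]
  [Y0 [Y0 g [Y0 n [Y0 n [Y0 g [Y0 n [Y0 g [Y0 g]]]]]]] g]
  [Y0 [Y0 g [Y0 n [Y0 n [Y0 g [Y0 [Y0 n [Y0 g]] g]]]]] g]
  [Y0 [Y0 g [Y0 n [Y0 [Y0 n [Y0 g [Y0 n [Y0 g]]]] g]]] g]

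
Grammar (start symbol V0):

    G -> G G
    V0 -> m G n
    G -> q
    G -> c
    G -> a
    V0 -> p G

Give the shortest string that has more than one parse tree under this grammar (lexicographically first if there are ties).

length 2: no string has ≥2 trees
length 3: no string has ≥2 trees
length 4: p a a a has 2 parse trees

Two derivations of p a a a:
  V0 ⇒ p G ⇒ p G G ⇒ p G G G ⇒ p a G G ⇒ p a a G ⇒ p a a a
  V0 ⇒ p G ⇒ p G G ⇒ p a G ⇒ p a G G ⇒ p a a G ⇒ p a a a

p a a a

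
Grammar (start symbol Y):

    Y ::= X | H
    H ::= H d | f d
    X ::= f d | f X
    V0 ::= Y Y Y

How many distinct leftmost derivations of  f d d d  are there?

Parse trees for f d d d:
  [Y [H [H [H f d] d] d]]

1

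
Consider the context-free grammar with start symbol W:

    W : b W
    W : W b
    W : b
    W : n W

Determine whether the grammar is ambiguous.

Ambiguous

Witness: b b

Derivation 1: W ⇒ b W ⇒ b b
Derivation 2: W ⇒ W b ⇒ b b

Two distinct leftmost derivations for the same string.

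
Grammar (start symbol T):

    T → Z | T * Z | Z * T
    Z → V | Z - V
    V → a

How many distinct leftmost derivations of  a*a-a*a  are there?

Parse trees for a*a-a*a:
  [T [T [T [Z [V a]]] * [Z [Z [V a]] - [V a]]] * [Z [V a]]]
  [T [T [Z [V a]] * [T [Z [Z [V a]] - [V a]]]] * [Z [V a]]]
  [T [Z [V a]] * [T [T [Z [Z [V a]] - [V a]]] * [Z [V a]]]]
  [T [Z [V a]] * [T [Z [Z [V a]] - [V a]] * [T [Z [V a]]]]]

4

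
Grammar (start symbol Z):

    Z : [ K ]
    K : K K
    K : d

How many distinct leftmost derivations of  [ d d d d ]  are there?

5

Parse trees for [ d d d d ]:
  [Z [ [K [K d] [K [K d] [K [K d] [K d]]]] ]]
  [Z [ [K [K d] [K [K [K d] [K d]] [K d]]] ]]
  [Z [ [K [K [K d] [K d]] [K [K d] [K d]]] ]]
  [Z [ [K [K [K d] [K [K d] [K d]]] [K d]] ]]
  [Z [ [K [K [K [K d] [K d]] [K d]] [K d]] ]]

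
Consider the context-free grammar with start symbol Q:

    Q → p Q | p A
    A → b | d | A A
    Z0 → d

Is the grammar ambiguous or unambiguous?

Ambiguous

Witness: p b b b

Derivation 1: Q ⇒ p A ⇒ p A A ⇒ p b A ⇒ p b A A ⇒ p b b A ⇒ p b b b
Derivation 2: Q ⇒ p A ⇒ p A A ⇒ p A A A ⇒ p b A A ⇒ p b b A ⇒ p b b b

Two distinct leftmost derivations for the same string.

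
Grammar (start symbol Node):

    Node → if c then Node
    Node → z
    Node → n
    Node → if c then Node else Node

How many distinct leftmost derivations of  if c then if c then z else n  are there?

Parse trees for if c then if c then z else n:
  [Node if c then [Node if c then [Node z] else [Node n]]]
  [Node if c then [Node if c then [Node z]] else [Node n]]

2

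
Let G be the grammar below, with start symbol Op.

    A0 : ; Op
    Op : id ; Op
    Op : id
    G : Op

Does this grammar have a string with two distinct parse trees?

(A0, G are unreachable from Op, so their rules don't affect L(Op).) Right-recursive list with a separator: after each atom, whether the separator follows determines the rule. One parse per string.

Unambiguous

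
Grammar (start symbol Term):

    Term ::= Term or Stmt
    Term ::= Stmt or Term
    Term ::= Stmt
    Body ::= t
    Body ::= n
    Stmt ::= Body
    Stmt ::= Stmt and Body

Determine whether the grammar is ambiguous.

Ambiguous

Witness: n or n

Derivation 1: Term ⇒ Term or Stmt ⇒ Stmt or Stmt ⇒ Body or Stmt ⇒ n or Stmt ⇒ n or Body ⇒ n or n
Derivation 2: Term ⇒ Stmt or Term ⇒ Body or Term ⇒ n or Term ⇒ n or Stmt ⇒ n or Body ⇒ n or n

Two distinct leftmost derivations for the same string.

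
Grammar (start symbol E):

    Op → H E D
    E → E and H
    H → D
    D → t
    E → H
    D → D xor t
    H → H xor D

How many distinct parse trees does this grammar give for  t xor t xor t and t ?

4

Parse trees for t xor t xor t and t:
  [E [E [H [D [D [D t] xor t] xor t]]] and [H [D t]]]
  [E [E [H [H [D t]] xor [D [D t] xor t]]] and [H [D t]]]
  [E [E [H [H [D [D t] xor t]] xor [D t]]] and [H [D t]]]
  [E [E [H [H [H [D t]] xor [D t]] xor [D t]]] and [H [D t]]]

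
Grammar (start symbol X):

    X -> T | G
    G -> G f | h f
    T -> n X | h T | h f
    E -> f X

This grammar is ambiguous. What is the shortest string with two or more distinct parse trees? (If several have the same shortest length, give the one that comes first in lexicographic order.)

h f

length 2: h f has 2 parse trees

Two derivations of h f:
  X ⇒ T ⇒ h f
  X ⇒ G ⇒ h f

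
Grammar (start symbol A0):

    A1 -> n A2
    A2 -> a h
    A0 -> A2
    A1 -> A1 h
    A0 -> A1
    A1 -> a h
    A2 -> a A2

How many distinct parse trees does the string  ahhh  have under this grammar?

1

Parse trees for ahhh:
  [A0 [A1 [A1 [A1 a h] h] h]]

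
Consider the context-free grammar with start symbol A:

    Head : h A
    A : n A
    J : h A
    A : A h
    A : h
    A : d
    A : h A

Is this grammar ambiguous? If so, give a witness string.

Ambiguous

Witness: h h

Derivation 1: A ⇒ A h ⇒ h h
Derivation 2: A ⇒ h A ⇒ h h

Two distinct leftmost derivations for the same string.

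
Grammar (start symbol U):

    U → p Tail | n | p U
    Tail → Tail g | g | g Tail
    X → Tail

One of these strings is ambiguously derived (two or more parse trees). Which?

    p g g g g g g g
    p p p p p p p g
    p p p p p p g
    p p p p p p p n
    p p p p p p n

p g g g g g g g

p g g g g g g g: 64 trees
p p p p p p p g: 1 tree
p p p p p p g: 1 tree
p p p p p p p n: 1 tree
p p p p p p n: 1 tree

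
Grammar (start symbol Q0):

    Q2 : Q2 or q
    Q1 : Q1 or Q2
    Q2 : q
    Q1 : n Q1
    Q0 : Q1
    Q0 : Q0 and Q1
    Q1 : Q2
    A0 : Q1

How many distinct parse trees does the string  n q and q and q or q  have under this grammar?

Parse trees for n q and q and q or q:
  [Q0 [Q0 [Q0 [Q1 n [Q1 [Q2 q]]]] and [Q1 [Q2 q]]] and [Q1 [Q1 [Q2 q]] or [Q2 q]]]
  [Q0 [Q0 [Q0 [Q1 n [Q1 [Q2 q]]]] and [Q1 [Q2 q]]] and [Q1 [Q2 [Q2 q] or q]]]

2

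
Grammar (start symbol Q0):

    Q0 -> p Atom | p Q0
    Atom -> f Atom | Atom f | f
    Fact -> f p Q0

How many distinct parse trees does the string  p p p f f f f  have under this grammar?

Parse trees for p p p f f f f:
  [Q0 p [Q0 p [Q0 p [Atom f [Atom f [Atom f [Atom f]]]]]]]
  [Q0 p [Q0 p [Q0 p [Atom f [Atom f [Atom [Atom f] f]]]]]]
  [Q0 p [Q0 p [Q0 p [Atom f [Atom [Atom f [Atom f]] f]]]]]
  [Q0 p [Q0 p [Q0 p [Atom f [Atom [Atom [Atom f] f] f]]]]]
  [Q0 p [Q0 p [Q0 p [Atom [Atom f [Atom f [Atom f]]] f]]]]
  [Q0 p [Q0 p [Q0 p [Atom [Atom f [Atom [Atom f] f]] f]]]]
  [Q0 p [Q0 p [Q0 p [Atom [Atom [Atom f [Atom f]] f] f]]]]
  [Q0 p [Q0 p [Q0 p [Atom [Atom [Atom [Atom f] f] f] f]]]]

8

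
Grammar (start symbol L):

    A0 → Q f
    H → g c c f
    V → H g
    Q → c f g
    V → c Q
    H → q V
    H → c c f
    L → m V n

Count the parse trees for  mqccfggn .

Parse trees for mqccfggn:
  [L m [V [H q [V [H c c f] g]] g] n]
  [L m [V [H q [V c [Q c f g]]] g] n]

2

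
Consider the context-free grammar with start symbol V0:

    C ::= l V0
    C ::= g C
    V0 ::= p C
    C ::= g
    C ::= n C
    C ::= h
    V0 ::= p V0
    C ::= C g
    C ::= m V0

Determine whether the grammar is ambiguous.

Ambiguous

Witness: p g g

Derivation 1: V0 ⇒ p C ⇒ p g C ⇒ p g g
Derivation 2: V0 ⇒ p C ⇒ p C g ⇒ p g g

Two distinct leftmost derivations for the same string.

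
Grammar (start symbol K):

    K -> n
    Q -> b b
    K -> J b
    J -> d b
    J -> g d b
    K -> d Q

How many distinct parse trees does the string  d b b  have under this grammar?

Parse trees for d b b:
  [K [J d b] b]
  [K d [Q b b]]

2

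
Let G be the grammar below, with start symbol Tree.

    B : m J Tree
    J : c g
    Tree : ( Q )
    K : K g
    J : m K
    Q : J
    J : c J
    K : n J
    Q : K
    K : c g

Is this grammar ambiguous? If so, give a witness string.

Ambiguous

Witness: ( c g )

Derivation 1: Tree ⇒ ( Q ) ⇒ ( J ) ⇒ ( c g )
Derivation 2: Tree ⇒ ( Q ) ⇒ ( K ) ⇒ ( c g )

Two distinct leftmost derivations for the same string.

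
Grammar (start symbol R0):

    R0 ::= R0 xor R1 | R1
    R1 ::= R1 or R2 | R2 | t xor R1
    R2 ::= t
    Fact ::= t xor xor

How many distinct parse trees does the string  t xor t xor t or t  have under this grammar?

Parse trees for t xor t xor t or t:
  [R0 [R0 [R1 [R2 t]]] xor [R1 [R1 t xor [R1 [R2 t]]] or [R2 t]]]
  [R0 [R0 [R1 [R2 t]]] xor [R1 t xor [R1 [R1 [R2 t]] or [R2 t]]]]
  [R0 [R0 [R0 [R1 [R2 t]]] xor [R1 [R2 t]]] xor [R1 [R1 [R2 t]] or [R2 t]]]
  [R0 [R0 [R1 t xor [R1 [R2 t]]]] xor [R1 [R1 [R2 t]] or [R2 t]]]
  [R0 [R1 [R1 t xor [R1 t xor [R1 [R2 t]]]] or [R2 t]]]
  [R0 [R1 t xor [R1 [R1 t xor [R1 [R2 t]]] or [R2 t]]]]
  [R0 [R1 t xor [R1 t xor [R1 [R1 [R2 t]] or [R2 t]]]]]

7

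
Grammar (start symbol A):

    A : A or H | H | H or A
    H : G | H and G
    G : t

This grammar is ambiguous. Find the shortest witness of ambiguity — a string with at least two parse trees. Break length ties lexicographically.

length 1: no string has ≥2 trees
length 3: t or t has 2 parse trees

Two derivations of t or t:
  A ⇒ A or H ⇒ H or H ⇒ G or H ⇒ t or H ⇒ t or G ⇒ t or t
  A ⇒ H or A ⇒ G or A ⇒ t or A ⇒ t or H ⇒ t or G ⇒ t or t

t or t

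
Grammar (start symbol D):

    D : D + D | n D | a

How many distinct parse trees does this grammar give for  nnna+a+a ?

Parse trees for nnna+a+a (showing first 6 of 14):
  [D [D n [D n [D n [D a]]]] + [D [D a] + [D a]]]
  [D [D [D n [D n [D n [D a]]]] + [D a]] + [D a]]
  [D [D n [D [D n [D n [D a]]] + [D a]]] + [D a]]
  [D [D n [D n [D [D n [D a]] + [D a]]]] + [D a]]
  [D [D n [D n [D n [D [D a] + [D a]]]]] + [D a]]
  [D n [D [D n [D n [D a]]] + [D [D a] + [D a]]]]

14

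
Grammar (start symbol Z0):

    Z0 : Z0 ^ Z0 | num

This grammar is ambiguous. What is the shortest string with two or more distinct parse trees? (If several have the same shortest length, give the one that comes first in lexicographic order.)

length 1: no string has ≥2 trees
length 3: no string has ≥2 trees
length 5: num ^ num ^ num has 2 parse trees

Two derivations of num ^ num ^ num:
  Z0 ⇒ Z0 ^ Z0 ⇒ Z0 ^ Z0 ^ Z0 ⇒ num ^ Z0 ^ Z0 ⇒ num ^ num ^ Z0 ⇒ num ^ num ^ num
  Z0 ⇒ Z0 ^ Z0 ⇒ num ^ Z0 ⇒ num ^ Z0 ^ Z0 ⇒ num ^ num ^ Z0 ⇒ num ^ num ^ num

num ^ num ^ num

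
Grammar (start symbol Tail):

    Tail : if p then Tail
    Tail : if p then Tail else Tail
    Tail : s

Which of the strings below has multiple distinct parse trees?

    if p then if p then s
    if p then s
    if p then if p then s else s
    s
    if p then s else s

if p then if p then s else s

if p then if p then s: 1 tree
if p then s: 1 tree
if p then if p then s else s: 2 trees
s: 1 tree
if p then s else s: 1 tree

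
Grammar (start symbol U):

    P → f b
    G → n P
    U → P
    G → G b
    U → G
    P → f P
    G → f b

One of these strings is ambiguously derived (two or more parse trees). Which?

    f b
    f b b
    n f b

f b

f b: 2 trees
f b b: 1 tree
n f b: 1 tree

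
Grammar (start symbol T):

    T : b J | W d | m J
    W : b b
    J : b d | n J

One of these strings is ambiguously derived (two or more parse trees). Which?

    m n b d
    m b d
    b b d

m n b d: 1 tree
m b d: 1 tree
b b d: 2 trees

b b d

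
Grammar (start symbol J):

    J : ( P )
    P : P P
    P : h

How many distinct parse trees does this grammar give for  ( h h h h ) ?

Parse trees for ( h h h h ):
  [J ( [P [P h] [P [P h] [P [P h] [P h]]]] )]
  [J ( [P [P h] [P [P [P h] [P h]] [P h]]] )]
  [J ( [P [P [P h] [P h]] [P [P h] [P h]]] )]
  [J ( [P [P [P h] [P [P h] [P h]]] [P h]] )]
  [J ( [P [P [P [P h] [P h]] [P h]] [P h]] )]

5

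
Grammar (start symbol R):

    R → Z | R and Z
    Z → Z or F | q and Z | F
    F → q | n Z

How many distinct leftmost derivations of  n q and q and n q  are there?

4

Parse trees for n q and q and n q:
  [R [Z [F n [Z q and [Z q and [Z [F n [Z [F q]]]]]]]]]
  [R [R [Z [F n [Z [F q]]]]] and [Z q and [Z [F n [Z [F q]]]]]]
  [R [R [Z [F n [Z q and [Z [F q]]]]]] and [Z [F n [Z [F q]]]]]
  [R [R [R [Z [F n [Z [F q]]]]] and [Z [F q]]] and [Z [F n [Z [F q]]]]]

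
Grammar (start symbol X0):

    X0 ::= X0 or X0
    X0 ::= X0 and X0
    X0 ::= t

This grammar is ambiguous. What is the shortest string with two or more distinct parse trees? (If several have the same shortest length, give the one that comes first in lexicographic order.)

length 1: no string has ≥2 trees
length 3: no string has ≥2 trees
length 5: t and t and t has 2 parse trees

Two derivations of t and t and t:
  X0 ⇒ X0 and X0 ⇒ X0 and X0 and X0 ⇒ t and X0 and X0 ⇒ t and t and X0 ⇒ t and t and t
  X0 ⇒ X0 and X0 ⇒ t and X0 ⇒ t and X0 and X0 ⇒ t and t and X0 ⇒ t and t and t

t and t and t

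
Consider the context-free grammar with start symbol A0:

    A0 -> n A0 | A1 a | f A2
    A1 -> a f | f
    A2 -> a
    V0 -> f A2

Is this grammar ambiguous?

Witness: f a

Derivation 1: A0 ⇒ A1 a ⇒ f a
Derivation 2: A0 ⇒ f A2 ⇒ f a

Two distinct leftmost derivations for the same string.

Ambiguous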